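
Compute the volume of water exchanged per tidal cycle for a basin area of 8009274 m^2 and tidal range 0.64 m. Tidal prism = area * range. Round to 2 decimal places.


Tidal prism = Area * Tidal range
P = 8009274 * 0.64
P = 5125935.36 m^3

5125935.36


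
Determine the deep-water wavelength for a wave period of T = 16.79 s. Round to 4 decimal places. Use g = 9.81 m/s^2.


L0 = g * T^2 / (2 * pi)
L0 = 9.81 * 16.79^2 / (2 * pi)
L0 = 9.81 * 281.9041 / 6.28319
L0 = 2765.4792 / 6.28319
L0 = 440.1397 m

440.1397


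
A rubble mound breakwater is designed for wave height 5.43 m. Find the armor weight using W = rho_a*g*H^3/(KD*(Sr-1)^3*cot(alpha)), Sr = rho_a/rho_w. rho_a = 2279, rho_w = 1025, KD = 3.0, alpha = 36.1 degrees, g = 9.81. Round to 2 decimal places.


Sr = rho_a / rho_w = 2279 / 1025 = 2.223415
(Sr - 1) = 1.223415
(Sr - 1)^3 = 1.831138
cot(36.1) = 1 / tan(36.1) = 1 / 0.729213 = 1.371342
Numerator = 2279 * 9.81 * 5.43^3 = 3579421.3265
Denominator = 3.0 * 1.831138 * 1.371342 = 7.533350
W = 3579421.3265 / 7.533350
W = 475143.38 N

475143.38


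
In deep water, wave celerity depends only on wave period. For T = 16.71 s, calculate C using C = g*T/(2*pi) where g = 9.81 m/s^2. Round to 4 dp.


We use the deep-water celerity formula:
C = g * T / (2 * pi)
C = 9.81 * 16.71 / (2 * 3.14159...)
C = 163.925100 / 6.283185
C = 26.0895 m/s

26.0895


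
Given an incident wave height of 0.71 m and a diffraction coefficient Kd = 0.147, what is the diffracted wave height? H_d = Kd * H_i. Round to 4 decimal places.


H_d = Kd * H_i
H_d = 0.147 * 0.71
H_d = 0.1044 m

0.1044


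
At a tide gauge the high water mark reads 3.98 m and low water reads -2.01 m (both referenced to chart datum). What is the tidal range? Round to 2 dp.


Tidal range = High water - Low water
Tidal range = 3.98 - (-2.01)
Tidal range = 5.99 m

5.99


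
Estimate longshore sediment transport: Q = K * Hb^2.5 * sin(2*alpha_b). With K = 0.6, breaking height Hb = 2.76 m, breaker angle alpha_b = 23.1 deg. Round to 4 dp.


Q = K * Hb^2.5 * sin(2 * alpha_b)
Hb^2.5 = 2.76^2.5 = 12.655308
sin(2 * 23.1) = sin(46.2) = 0.721760
Q = 0.6 * 12.655308 * 0.721760
Q = 5.4805 m^3/s

5.4805


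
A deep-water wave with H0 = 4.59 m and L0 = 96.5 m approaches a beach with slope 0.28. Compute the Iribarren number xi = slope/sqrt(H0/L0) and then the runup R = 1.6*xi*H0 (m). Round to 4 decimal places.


xi = slope / sqrt(H0/L0)
H0/L0 = 4.59/96.5 = 0.047565
sqrt(0.047565) = 0.218093
xi = 0.28 / 0.218093 = 1.283853
R = 1.6 * xi * H0 = 1.6 * 1.283853 * 4.59
R = 9.4286 m

9.4286


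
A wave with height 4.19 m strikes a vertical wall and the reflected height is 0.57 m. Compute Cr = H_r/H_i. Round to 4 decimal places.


Cr = H_r / H_i
Cr = 0.57 / 4.19
Cr = 0.1360

0.1360


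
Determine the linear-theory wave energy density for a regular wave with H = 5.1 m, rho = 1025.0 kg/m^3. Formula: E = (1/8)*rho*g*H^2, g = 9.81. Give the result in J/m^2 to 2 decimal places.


E = (1/8) * rho * g * H^2
E = (1/8) * 1025.0 * 9.81 * 5.1^2
E = 0.125 * 1025.0 * 9.81 * 26.0100
E = 32692.13 J/m^2

32692.13


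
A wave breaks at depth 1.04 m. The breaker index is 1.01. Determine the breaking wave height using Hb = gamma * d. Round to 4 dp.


Hb = gamma * d
Hb = 1.01 * 1.04
Hb = 1.0504 m

1.0504


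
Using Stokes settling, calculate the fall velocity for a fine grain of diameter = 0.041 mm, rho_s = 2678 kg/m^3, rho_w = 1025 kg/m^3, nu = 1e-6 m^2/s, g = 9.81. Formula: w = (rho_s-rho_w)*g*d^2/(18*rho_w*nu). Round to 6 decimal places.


w = (rho_s - rho_w) * g * d^2 / (18 * rho_w * nu)
d = 0.041 mm = 0.000041 m
rho_s - rho_w = 2678 - 1025 = 1653
Numerator = 1653 * 9.81 * (0.000041)^2 = 0.000027258978
Denominator = 18 * 1025 * 1e-6 = 0.018450
w = 0.001477 m/s

0.001477


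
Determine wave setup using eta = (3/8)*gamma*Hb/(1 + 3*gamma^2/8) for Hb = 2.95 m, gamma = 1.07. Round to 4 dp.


eta = (3/8) * gamma * Hb / (1 + 3*gamma^2/8)
Numerator = (3/8) * 1.07 * 2.95 = 1.183688
Denominator = 1 + 3*1.07^2/8 = 1 + 0.429338 = 1.429338
eta = 1.183688 / 1.429338
eta = 0.8281 m

0.8281


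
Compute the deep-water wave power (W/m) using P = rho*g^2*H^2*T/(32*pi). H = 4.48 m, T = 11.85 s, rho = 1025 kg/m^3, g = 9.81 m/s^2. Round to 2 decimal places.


P = rho * g^2 * H^2 * T / (32 * pi)
P = 1025 * 9.81^2 * 4.48^2 * 11.85 / (32 * pi)
P = 1025 * 96.2361 * 20.0704 * 11.85 / 100.53096
P = 233365.37 W/m

233365.37


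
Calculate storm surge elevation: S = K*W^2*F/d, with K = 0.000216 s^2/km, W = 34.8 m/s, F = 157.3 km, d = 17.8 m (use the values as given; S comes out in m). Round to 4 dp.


S = K * W^2 * F / d
W^2 = 34.8^2 = 1211.04
S = 0.000216 * 1211.04 * 157.3 / 17.8
Numerator = 0.000216 * 1211.04 * 157.3 = 41.147264
S = 41.147264 / 17.8 = 2.3116 m

2.3116


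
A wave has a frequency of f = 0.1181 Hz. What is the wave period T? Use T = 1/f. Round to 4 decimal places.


T = 1 / f
T = 1 / 0.1181
T = 8.4674 s

8.4674


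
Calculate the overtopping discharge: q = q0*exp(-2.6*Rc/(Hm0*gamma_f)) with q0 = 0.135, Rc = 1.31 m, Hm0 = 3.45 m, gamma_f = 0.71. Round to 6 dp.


q = q0 * exp(-2.6 * Rc / (Hm0 * gamma_f))
Exponent = -2.6 * 1.31 / (3.45 * 0.71)
= -2.6 * 1.31 / 2.4495
= -1.390488
exp(-1.390488) = 0.248954
q = 0.135 * 0.248954
q = 0.033609 m^3/s/m

0.033609


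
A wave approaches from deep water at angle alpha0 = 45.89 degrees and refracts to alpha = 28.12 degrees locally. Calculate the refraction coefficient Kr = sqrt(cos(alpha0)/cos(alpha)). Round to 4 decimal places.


Kr = sqrt(cos(alpha0) / cos(alpha))
cos(45.89) = 0.696038
cos(28.12) = 0.881962
Kr = sqrt(0.696038 / 0.881962)
Kr = sqrt(0.789193)
Kr = 0.8884

0.8884


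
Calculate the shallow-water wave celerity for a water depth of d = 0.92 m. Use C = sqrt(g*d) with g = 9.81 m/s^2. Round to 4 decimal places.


Using the shallow-water approximation:
C = sqrt(g * d) = sqrt(9.81 * 0.92)
C = sqrt(9.0252)
C = 3.0042 m/s

3.0042


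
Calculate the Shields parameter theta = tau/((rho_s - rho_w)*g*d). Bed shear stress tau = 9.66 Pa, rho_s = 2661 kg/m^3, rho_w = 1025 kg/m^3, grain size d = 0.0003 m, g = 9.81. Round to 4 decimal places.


theta = tau / ((rho_s - rho_w) * g * d)
rho_s - rho_w = 2661 - 1025 = 1636
Denominator = 1636 * 9.81 * 0.0003 = 4.814748
theta = 9.66 / 4.814748
theta = 2.0063

2.0063


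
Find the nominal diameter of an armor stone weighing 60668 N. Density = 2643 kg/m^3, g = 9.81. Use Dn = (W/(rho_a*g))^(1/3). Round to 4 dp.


V = W / (rho_a * g)
V = 60668 / (2643 * 9.81)
V = 60668 / 25927.83
V = 2.339880 m^3
Dn = V^(1/3) = 2.339880^(1/3)
Dn = 1.3276 m

1.3276


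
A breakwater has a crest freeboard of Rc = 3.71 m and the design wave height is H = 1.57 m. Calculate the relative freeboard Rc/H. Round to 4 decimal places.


Relative freeboard = Rc / H
= 3.71 / 1.57
= 2.3631

2.3631


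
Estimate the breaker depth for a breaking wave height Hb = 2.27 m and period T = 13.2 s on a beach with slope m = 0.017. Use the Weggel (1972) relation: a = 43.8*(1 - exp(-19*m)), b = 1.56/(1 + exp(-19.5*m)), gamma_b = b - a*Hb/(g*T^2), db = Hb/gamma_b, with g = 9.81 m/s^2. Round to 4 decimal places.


a = 43.8 * (1 - exp(-19 * m))
exp(-19 * 0.017) = exp(-0.3230) = 0.723974
a = 43.8 * (1 - 0.723974) = 12.089945
b = 1.56 / (1 + exp(-19.5 * m))
exp(-19.5 * 0.017) = exp(-0.3315) = 0.717846
b = 1.56 / (1 + 0.717846) = 0.908114
Hb / (g * T^2) = 2.27 / (9.81 * 13.2^2) = 2.27 / 1709.2944 = 0.00132803
gamma_b = b - a * Hb/(g*T^2) = 0.908114 - 12.089945 * 0.00132803 = 0.892058
db = Hb / gamma_b = 2.27 / 0.892058
db = 2.5447 m

2.5447


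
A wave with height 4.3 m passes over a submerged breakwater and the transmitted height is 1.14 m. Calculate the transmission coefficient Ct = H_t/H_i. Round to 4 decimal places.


Ct = H_t / H_i
Ct = 1.14 / 4.3
Ct = 0.2651

0.2651


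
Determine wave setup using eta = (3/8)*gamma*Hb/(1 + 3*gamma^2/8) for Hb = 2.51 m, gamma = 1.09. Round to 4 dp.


eta = (3/8) * gamma * Hb / (1 + 3*gamma^2/8)
Numerator = (3/8) * 1.09 * 2.51 = 1.025963
Denominator = 1 + 3*1.09^2/8 = 1 + 0.445538 = 1.445538
eta = 1.025963 / 1.445538
eta = 0.7097 m

0.7097


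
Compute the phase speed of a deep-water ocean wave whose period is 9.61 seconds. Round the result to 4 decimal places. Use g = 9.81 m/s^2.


We use the deep-water celerity formula:
C = g * T / (2 * pi)
C = 9.81 * 9.61 / (2 * 3.14159...)
C = 94.274100 / 6.283185
C = 15.0042 m/s

15.0042


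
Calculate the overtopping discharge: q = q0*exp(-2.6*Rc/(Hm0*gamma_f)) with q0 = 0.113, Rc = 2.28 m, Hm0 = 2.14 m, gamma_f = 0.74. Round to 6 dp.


q = q0 * exp(-2.6 * Rc / (Hm0 * gamma_f))
Exponent = -2.6 * 2.28 / (2.14 * 0.74)
= -2.6 * 2.28 / 1.5836
= -3.743370
exp(-3.743370) = 0.023674
q = 0.113 * 0.023674
q = 0.002675 m^3/s/m

0.002675


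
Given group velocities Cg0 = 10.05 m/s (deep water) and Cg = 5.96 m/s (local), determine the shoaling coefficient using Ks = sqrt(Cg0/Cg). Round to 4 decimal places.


Ks = sqrt(Cg0 / Cg)
Ks = sqrt(10.05 / 5.96)
Ks = sqrt(1.6862)
Ks = 1.2986

1.2986


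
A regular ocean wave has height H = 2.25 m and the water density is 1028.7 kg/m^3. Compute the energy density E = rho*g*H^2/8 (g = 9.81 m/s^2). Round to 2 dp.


E = (1/8) * rho * g * H^2
E = (1/8) * 1028.7 * 9.81 * 2.25^2
E = 0.125 * 1028.7 * 9.81 * 5.0625
E = 6386.06 J/m^2

6386.06


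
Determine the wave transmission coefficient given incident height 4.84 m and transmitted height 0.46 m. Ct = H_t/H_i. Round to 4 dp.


Ct = H_t / H_i
Ct = 0.46 / 4.84
Ct = 0.0950

0.0950


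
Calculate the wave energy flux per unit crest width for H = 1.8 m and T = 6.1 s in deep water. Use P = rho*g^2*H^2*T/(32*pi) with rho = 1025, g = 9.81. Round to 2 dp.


P = rho * g^2 * H^2 * T / (32 * pi)
P = 1025 * 9.81^2 * 1.8^2 * 6.1 / (32 * pi)
P = 1025 * 96.2361 * 3.2400 * 6.1 / 100.53096
P = 19392.64 W/m

19392.64


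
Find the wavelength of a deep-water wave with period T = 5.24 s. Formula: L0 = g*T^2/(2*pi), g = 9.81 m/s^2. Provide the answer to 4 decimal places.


L0 = g * T^2 / (2 * pi)
L0 = 9.81 * 5.24^2 / (2 * pi)
L0 = 9.81 * 27.4576 / 6.28319
L0 = 269.3591 / 6.28319
L0 = 42.8698 m

42.8698


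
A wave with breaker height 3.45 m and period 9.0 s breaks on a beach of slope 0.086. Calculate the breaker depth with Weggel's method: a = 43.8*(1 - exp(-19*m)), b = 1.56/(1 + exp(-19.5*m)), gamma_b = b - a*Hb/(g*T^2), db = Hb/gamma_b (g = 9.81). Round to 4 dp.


a = 43.8 * (1 - exp(-19 * m))
exp(-19 * 0.086) = exp(-1.6340) = 0.195147
a = 43.8 * (1 - 0.195147) = 35.252543
b = 1.56 / (1 + exp(-19.5 * m))
exp(-19.5 * 0.086) = exp(-1.6770) = 0.186934
b = 1.56 / (1 + 0.186934) = 1.314311
Hb / (g * T^2) = 3.45 / (9.81 * 9.0^2) = 3.45 / 794.6100 = 0.00434175
gamma_b = b - a * Hb/(g*T^2) = 1.314311 - 35.252543 * 0.00434175 = 1.161253
db = Hb / gamma_b = 3.45 / 1.161253
db = 2.9709 m

2.9709


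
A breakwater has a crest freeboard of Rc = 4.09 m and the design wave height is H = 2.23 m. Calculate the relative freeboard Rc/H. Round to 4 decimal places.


Relative freeboard = Rc / H
= 4.09 / 2.23
= 1.8341

1.8341


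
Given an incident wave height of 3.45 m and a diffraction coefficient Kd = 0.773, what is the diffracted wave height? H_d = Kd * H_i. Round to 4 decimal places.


H_d = Kd * H_i
H_d = 0.773 * 3.45
H_d = 2.6669 m

2.6669


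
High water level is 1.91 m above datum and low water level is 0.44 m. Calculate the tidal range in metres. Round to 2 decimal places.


Tidal range = High water - Low water
Tidal range = 1.91 - (0.44)
Tidal range = 1.47 m

1.47


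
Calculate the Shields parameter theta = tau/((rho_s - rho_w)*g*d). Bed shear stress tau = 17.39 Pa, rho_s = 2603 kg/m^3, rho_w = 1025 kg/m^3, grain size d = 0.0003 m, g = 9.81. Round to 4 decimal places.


theta = tau / ((rho_s - rho_w) * g * d)
rho_s - rho_w = 2603 - 1025 = 1578
Denominator = 1578 * 9.81 * 0.0003 = 4.644054
theta = 17.39 / 4.644054
theta = 3.7446

3.7446


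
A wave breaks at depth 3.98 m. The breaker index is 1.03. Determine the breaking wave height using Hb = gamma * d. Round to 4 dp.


Hb = gamma * d
Hb = 1.03 * 3.98
Hb = 4.0994 m

4.0994


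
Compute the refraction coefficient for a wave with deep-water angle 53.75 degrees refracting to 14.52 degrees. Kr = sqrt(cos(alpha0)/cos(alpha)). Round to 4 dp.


Kr = sqrt(cos(alpha0) / cos(alpha))
cos(53.75) = 0.591310
cos(14.52) = 0.968060
Kr = sqrt(0.591310 / 0.968060)
Kr = sqrt(0.610819)
Kr = 0.7815

0.7815


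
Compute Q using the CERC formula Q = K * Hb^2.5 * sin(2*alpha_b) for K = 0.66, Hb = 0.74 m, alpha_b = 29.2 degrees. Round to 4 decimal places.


Q = K * Hb^2.5 * sin(2 * alpha_b)
Hb^2.5 = 0.74^2.5 = 0.471063
sin(2 * 29.2) = sin(58.4) = 0.851727
Q = 0.66 * 0.471063 * 0.851727
Q = 0.2648 m^3/s

0.2648


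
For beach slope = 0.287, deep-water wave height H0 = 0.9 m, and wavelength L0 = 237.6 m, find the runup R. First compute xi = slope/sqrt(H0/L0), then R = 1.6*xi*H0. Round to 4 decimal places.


xi = slope / sqrt(H0/L0)
H0/L0 = 0.9/237.6 = 0.003788
sqrt(0.003788) = 0.061546
xi = 0.287 / 0.061546 = 4.663198
R = 1.6 * xi * H0 = 1.6 * 4.663198 * 0.9
R = 6.7150 m

6.7150


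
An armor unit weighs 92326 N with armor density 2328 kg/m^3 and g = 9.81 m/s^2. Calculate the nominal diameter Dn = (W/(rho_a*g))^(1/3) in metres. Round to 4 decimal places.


V = W / (rho_a * g)
V = 92326 / (2328 * 9.81)
V = 92326 / 22837.68
V = 4.042705 m^3
Dn = V^(1/3) = 4.042705^(1/3)
Dn = 1.5930 m

1.5930


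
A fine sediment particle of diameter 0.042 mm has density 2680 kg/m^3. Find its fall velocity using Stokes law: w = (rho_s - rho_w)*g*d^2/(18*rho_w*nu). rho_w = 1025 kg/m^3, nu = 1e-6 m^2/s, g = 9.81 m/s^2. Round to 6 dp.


w = (rho_s - rho_w) * g * d^2 / (18 * rho_w * nu)
d = 0.042 mm = 0.000042 m
rho_s - rho_w = 2680 - 1025 = 1655
Numerator = 1655 * 9.81 * (0.000042)^2 = 0.000028639510
Denominator = 18 * 1025 * 1e-6 = 0.018450
w = 0.001552 m/s

0.001552


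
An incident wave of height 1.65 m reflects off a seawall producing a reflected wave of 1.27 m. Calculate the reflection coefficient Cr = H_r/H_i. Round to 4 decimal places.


Cr = H_r / H_i
Cr = 1.27 / 1.65
Cr = 0.7697

0.7697


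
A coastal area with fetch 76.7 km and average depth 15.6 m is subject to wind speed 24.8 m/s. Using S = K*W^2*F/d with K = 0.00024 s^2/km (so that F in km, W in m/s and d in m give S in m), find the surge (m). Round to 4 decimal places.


S = K * W^2 * F / d
W^2 = 24.8^2 = 615.04
S = 0.00024 * 615.04 * 76.7 / 15.6
Numerator = 0.00024 * 615.04 * 76.7 = 11.321656
S = 11.321656 / 15.6 = 0.7257 m

0.7257


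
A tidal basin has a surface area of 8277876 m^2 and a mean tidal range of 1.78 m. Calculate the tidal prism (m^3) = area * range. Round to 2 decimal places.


Tidal prism = Area * Tidal range
P = 8277876 * 1.78
P = 14734619.28 m^3

14734619.28


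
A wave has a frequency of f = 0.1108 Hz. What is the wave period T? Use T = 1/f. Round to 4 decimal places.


T = 1 / f
T = 1 / 0.1108
T = 9.0253 s

9.0253


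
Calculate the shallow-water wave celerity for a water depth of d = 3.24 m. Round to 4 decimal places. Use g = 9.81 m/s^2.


Using the shallow-water approximation:
C = sqrt(g * d) = sqrt(9.81 * 3.24)
C = sqrt(31.7844)
C = 5.6378 m/s

5.6378


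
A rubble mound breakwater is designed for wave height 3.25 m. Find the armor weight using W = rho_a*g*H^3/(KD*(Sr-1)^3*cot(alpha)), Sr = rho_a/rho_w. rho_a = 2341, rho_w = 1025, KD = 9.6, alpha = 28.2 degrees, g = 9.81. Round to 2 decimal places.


Sr = rho_a / rho_w = 2341 / 1025 = 2.283902
(Sr - 1) = 1.283902
(Sr - 1)^3 = 2.116392
cot(28.2) = 1 / tan(28.2) = 1 / 0.536195 = 1.864992
Numerator = 2341 * 9.81 * 3.25^3 = 788352.5995
Denominator = 9.6 * 2.116392 * 1.864992 = 37.891719
W = 788352.5995 / 37.891719
W = 20805.41 N

20805.41


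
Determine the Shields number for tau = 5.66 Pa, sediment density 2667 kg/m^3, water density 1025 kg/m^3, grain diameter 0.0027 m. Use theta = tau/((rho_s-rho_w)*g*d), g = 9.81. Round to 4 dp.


theta = tau / ((rho_s - rho_w) * g * d)
rho_s - rho_w = 2667 - 1025 = 1642
Denominator = 1642 * 9.81 * 0.0027 = 43.491654
theta = 5.66 / 43.491654
theta = 0.1301

0.1301


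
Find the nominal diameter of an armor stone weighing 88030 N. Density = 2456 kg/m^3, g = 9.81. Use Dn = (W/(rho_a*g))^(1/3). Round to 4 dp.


V = W / (rho_a * g)
V = 88030 / (2456 * 9.81)
V = 88030 / 24093.36
V = 3.653704 m^3
Dn = V^(1/3) = 3.653704^(1/3)
Dn = 1.5402 m

1.5402


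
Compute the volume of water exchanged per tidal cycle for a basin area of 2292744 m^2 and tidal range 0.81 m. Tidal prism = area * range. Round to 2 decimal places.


Tidal prism = Area * Tidal range
P = 2292744 * 0.81
P = 1857122.64 m^3

1857122.64


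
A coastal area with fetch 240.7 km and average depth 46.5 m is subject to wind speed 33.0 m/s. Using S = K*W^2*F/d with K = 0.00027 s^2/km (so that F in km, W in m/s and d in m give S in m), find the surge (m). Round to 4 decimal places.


S = K * W^2 * F / d
W^2 = 33.0^2 = 1089.00
S = 0.00027 * 1089.00 * 240.7 / 46.5
Numerator = 0.00027 * 1089.00 * 240.7 = 70.773021
S = 70.773021 / 46.5 = 1.5220 m

1.5220


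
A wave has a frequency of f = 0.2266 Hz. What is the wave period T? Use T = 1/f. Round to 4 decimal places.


T = 1 / f
T = 1 / 0.2266
T = 4.4131 s

4.4131


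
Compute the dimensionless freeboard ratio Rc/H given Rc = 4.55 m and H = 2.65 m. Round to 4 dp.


Relative freeboard = Rc / H
= 4.55 / 2.65
= 1.7170

1.7170


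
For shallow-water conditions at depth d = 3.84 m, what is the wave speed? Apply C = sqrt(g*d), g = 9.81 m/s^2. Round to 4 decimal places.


Using the shallow-water approximation:
C = sqrt(g * d) = sqrt(9.81 * 3.84)
C = sqrt(37.6704)
C = 6.1376 m/s

6.1376


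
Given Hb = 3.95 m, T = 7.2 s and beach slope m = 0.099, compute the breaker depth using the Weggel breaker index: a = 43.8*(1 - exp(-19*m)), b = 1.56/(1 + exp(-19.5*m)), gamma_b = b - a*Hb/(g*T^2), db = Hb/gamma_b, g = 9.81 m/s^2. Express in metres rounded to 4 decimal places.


a = 43.8 * (1 - exp(-19 * m))
exp(-19 * 0.099) = exp(-1.8810) = 0.152438
a = 43.8 * (1 - 0.152438) = 37.123233
b = 1.56 / (1 + exp(-19.5 * m))
exp(-19.5 * 0.099) = exp(-1.9305) = 0.145076
b = 1.56 / (1 + 0.145076) = 1.362355
Hb / (g * T^2) = 3.95 / (9.81 * 7.2^2) = 3.95 / 508.5504 = 0.00776718
gamma_b = b - a * Hb/(g*T^2) = 1.362355 - 37.123233 * 0.00776718 = 1.074013
db = Hb / gamma_b = 3.95 / 1.074013
db = 3.6778 m

3.6778


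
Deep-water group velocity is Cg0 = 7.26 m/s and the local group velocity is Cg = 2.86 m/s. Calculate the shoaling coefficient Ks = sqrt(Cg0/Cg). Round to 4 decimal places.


Ks = sqrt(Cg0 / Cg)
Ks = sqrt(7.26 / 2.86)
Ks = sqrt(2.5385)
Ks = 1.5933

1.5933


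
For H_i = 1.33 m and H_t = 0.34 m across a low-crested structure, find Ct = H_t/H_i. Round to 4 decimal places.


Ct = H_t / H_i
Ct = 0.34 / 1.33
Ct = 0.2556

0.2556


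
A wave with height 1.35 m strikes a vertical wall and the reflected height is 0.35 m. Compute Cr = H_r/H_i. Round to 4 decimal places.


Cr = H_r / H_i
Cr = 0.35 / 1.35
Cr = 0.2593

0.2593


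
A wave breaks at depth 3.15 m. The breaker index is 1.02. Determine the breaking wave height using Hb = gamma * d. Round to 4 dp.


Hb = gamma * d
Hb = 1.02 * 3.15
Hb = 3.2130 m

3.2130


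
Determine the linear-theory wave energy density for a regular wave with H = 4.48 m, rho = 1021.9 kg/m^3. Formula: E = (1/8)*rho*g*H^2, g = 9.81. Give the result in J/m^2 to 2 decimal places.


E = (1/8) * rho * g * H^2
E = (1/8) * 1021.9 * 9.81 * 4.48^2
E = 0.125 * 1021.9 * 9.81 * 20.0704
E = 25150.32 J/m^2

25150.32


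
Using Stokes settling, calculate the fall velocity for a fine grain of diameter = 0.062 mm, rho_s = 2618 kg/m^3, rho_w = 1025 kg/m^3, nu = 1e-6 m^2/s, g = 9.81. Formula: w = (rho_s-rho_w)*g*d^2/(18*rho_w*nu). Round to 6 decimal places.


w = (rho_s - rho_w) * g * d^2 / (18 * rho_w * nu)
d = 0.062 mm = 0.000062 m
rho_s - rho_w = 2618 - 1025 = 1593
Numerator = 1593 * 9.81 * (0.000062)^2 = 0.000060071457
Denominator = 18 * 1025 * 1e-6 = 0.018450
w = 0.003256 m/s

0.003256


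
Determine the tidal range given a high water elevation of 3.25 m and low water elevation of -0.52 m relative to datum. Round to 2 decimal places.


Tidal range = High water - Low water
Tidal range = 3.25 - (-0.52)
Tidal range = 3.77 m

3.77


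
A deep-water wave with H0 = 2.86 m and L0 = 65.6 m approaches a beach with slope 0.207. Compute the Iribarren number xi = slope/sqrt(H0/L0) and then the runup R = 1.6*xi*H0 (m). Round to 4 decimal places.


xi = slope / sqrt(H0/L0)
H0/L0 = 2.86/65.6 = 0.043598
sqrt(0.043598) = 0.208800
xi = 0.207 / 0.208800 = 0.991378
R = 1.6 * xi * H0 = 1.6 * 0.991378 * 2.86
R = 4.5365 m

4.5365


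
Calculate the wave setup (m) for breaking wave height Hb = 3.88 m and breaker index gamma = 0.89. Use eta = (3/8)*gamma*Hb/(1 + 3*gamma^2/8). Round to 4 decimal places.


eta = (3/8) * gamma * Hb / (1 + 3*gamma^2/8)
Numerator = (3/8) * 0.89 * 3.88 = 1.294950
Denominator = 1 + 3*0.89^2/8 = 1 + 0.297038 = 1.297038
eta = 1.294950 / 1.297038
eta = 0.9984 m

0.9984


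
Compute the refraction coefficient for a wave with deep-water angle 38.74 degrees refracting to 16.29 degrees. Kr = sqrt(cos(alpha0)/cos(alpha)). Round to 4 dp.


Kr = sqrt(cos(alpha0) / cos(alpha))
cos(38.74) = 0.779994
cos(16.29) = 0.959854
Kr = sqrt(0.779994 / 0.959854)
Kr = sqrt(0.812617)
Kr = 0.9015

0.9015


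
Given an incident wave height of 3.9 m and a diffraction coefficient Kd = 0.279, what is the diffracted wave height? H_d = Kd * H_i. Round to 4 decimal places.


H_d = Kd * H_i
H_d = 0.279 * 3.9
H_d = 1.0881 m

1.0881


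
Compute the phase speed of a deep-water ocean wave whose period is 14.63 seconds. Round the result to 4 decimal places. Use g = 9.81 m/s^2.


We use the deep-water celerity formula:
C = g * T / (2 * pi)
C = 9.81 * 14.63 / (2 * 3.14159...)
C = 143.520300 / 6.283185
C = 22.8420 m/s

22.8420


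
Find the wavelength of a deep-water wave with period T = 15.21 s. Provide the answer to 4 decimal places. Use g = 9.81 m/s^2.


L0 = g * T^2 / (2 * pi)
L0 = 9.81 * 15.21^2 / (2 * pi)
L0 = 9.81 * 231.3441 / 6.28319
L0 = 2269.4856 / 6.28319
L0 = 361.1999 m

361.1999


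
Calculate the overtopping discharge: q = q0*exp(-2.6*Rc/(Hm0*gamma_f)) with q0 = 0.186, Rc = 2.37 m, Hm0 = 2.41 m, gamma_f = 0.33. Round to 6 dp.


q = q0 * exp(-2.6 * Rc / (Hm0 * gamma_f))
Exponent = -2.6 * 2.37 / (2.41 * 0.33)
= -2.6 * 2.37 / 0.7953
= -7.748020
exp(-7.748020) = 0.000432
q = 0.186 * 0.000432
q = 0.000080 m^3/s/m

0.000080


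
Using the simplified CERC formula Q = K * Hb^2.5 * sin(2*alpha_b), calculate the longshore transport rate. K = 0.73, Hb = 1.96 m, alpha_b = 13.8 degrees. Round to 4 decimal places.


Q = K * Hb^2.5 * sin(2 * alpha_b)
Hb^2.5 = 1.96^2.5 = 5.378240
sin(2 * 13.8) = sin(27.6) = 0.463296
Q = 0.73 * 5.378240 * 0.463296
Q = 1.8190 m^3/s

1.8190


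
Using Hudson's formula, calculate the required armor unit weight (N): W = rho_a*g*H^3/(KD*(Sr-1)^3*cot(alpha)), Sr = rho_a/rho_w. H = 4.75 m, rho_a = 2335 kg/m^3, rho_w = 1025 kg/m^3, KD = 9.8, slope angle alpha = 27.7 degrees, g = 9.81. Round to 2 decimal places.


Sr = rho_a / rho_w = 2335 / 1025 = 2.278049
(Sr - 1) = 1.278049
(Sr - 1)^3 = 2.087576
cot(27.7) = 1 / tan(27.7) = 1 / 0.525012 = 1.904719
Numerator = 2335 * 9.81 * 4.75^3 = 2454916.4789
Denominator = 9.8 * 2.087576 * 1.904719 = 38.967214
W = 2454916.4789 / 38.967214
W = 62999.54 N

62999.54


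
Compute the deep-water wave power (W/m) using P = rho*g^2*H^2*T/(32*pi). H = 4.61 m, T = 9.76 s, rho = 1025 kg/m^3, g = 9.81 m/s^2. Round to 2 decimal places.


P = rho * g^2 * H^2 * T / (32 * pi)
P = 1025 * 9.81^2 * 4.61^2 * 9.76 / (32 * pi)
P = 1025 * 96.2361 * 21.2521 * 9.76 / 100.53096
P = 203523.09 W/m

203523.09


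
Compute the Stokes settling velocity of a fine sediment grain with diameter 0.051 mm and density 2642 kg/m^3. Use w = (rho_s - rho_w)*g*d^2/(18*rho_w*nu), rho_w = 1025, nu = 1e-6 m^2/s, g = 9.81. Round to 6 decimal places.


w = (rho_s - rho_w) * g * d^2 / (18 * rho_w * nu)
d = 0.051 mm = 0.000051 m
rho_s - rho_w = 2642 - 1025 = 1617
Numerator = 1617 * 9.81 * (0.000051)^2 = 0.000041259065
Denominator = 18 * 1025 * 1e-6 = 0.018450
w = 0.002236 m/s

0.002236


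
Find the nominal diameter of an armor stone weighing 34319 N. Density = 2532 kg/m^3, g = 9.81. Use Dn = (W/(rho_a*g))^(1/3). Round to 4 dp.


V = W / (rho_a * g)
V = 34319 / (2532 * 9.81)
V = 34319 / 24838.92
V = 1.381662 m^3
Dn = V^(1/3) = 1.381662^(1/3)
Dn = 1.1138 m

1.1138


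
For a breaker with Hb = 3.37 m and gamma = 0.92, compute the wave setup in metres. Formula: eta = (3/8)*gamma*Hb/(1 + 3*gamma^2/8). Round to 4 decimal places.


eta = (3/8) * gamma * Hb / (1 + 3*gamma^2/8)
Numerator = (3/8) * 0.92 * 3.37 = 1.162650
Denominator = 1 + 3*0.92^2/8 = 1 + 0.317400 = 1.317400
eta = 1.162650 / 1.317400
eta = 0.8825 m

0.8825


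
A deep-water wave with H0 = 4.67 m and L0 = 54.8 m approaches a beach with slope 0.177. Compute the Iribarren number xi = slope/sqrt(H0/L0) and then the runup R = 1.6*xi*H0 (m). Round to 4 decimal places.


xi = slope / sqrt(H0/L0)
H0/L0 = 4.67/54.8 = 0.085219
sqrt(0.085219) = 0.291923
xi = 0.177 / 0.291923 = 0.606324
R = 1.6 * xi * H0 = 1.6 * 0.606324 * 4.67
R = 4.5305 m

4.5305


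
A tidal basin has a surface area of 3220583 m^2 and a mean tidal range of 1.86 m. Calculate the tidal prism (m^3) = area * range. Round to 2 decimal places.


Tidal prism = Area * Tidal range
P = 3220583 * 1.86
P = 5990284.38 m^3

5990284.38


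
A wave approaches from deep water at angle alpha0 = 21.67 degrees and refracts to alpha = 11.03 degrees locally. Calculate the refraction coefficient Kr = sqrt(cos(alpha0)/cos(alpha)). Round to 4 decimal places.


Kr = sqrt(cos(alpha0) / cos(alpha))
cos(21.67) = 0.929326
cos(11.03) = 0.981527
Kr = sqrt(0.929326 / 0.981527)
Kr = sqrt(0.946816)
Kr = 0.9730

0.9730


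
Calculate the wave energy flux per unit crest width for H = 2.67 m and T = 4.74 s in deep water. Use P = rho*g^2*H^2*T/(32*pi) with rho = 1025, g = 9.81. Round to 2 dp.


P = rho * g^2 * H^2 * T / (32 * pi)
P = 1025 * 9.81^2 * 2.67^2 * 4.74 / (32 * pi)
P = 1025 * 96.2361 * 7.1289 * 4.74 / 100.53096
P = 33156.06 W/m

33156.06


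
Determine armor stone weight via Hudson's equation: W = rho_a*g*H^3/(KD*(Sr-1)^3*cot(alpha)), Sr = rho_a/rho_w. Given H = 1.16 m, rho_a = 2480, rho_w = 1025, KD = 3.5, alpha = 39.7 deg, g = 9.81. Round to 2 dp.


Sr = rho_a / rho_w = 2480 / 1025 = 2.419512
(Sr - 1) = 1.419512
(Sr - 1)^3 = 2.860338
cot(39.7) = 1 / tan(39.7) = 1 / 0.830216 = 1.204506
Numerator = 2480 * 9.81 * 1.16^3 = 37974.7266
Denominator = 3.5 * 2.860338 * 1.204506 = 12.058529
W = 37974.7266 / 12.058529
W = 3149.20 N

3149.20


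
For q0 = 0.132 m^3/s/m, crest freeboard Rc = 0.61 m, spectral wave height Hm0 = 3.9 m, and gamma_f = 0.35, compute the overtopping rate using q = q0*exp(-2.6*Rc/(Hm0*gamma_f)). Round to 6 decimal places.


q = q0 * exp(-2.6 * Rc / (Hm0 * gamma_f))
Exponent = -2.6 * 0.61 / (3.9 * 0.35)
= -2.6 * 0.61 / 1.3650
= -1.161905
exp(-1.161905) = 0.312890
q = 0.132 * 0.312890
q = 0.041301 m^3/s/m

0.041301


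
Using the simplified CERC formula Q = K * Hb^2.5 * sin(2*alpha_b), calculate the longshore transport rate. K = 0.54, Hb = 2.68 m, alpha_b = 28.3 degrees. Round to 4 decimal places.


Q = K * Hb^2.5 * sin(2 * alpha_b)
Hb^2.5 = 2.68^2.5 = 11.758096
sin(2 * 28.3) = sin(56.6) = 0.834848
Q = 0.54 * 11.758096 * 0.834848
Q = 5.3008 m^3/s

5.3008


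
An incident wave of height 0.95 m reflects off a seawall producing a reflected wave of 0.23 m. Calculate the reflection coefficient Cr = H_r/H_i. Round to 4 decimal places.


Cr = H_r / H_i
Cr = 0.23 / 0.95
Cr = 0.2421

0.2421


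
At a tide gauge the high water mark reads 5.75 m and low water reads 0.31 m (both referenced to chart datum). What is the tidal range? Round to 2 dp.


Tidal range = High water - Low water
Tidal range = 5.75 - (0.31)
Tidal range = 5.44 m

5.44


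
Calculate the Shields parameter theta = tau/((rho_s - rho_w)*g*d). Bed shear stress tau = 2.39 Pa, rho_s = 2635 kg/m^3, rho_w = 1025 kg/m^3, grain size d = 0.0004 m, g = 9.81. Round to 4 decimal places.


theta = tau / ((rho_s - rho_w) * g * d)
rho_s - rho_w = 2635 - 1025 = 1610
Denominator = 1610 * 9.81 * 0.0004 = 6.317640
theta = 2.39 / 6.317640
theta = 0.3783

0.3783


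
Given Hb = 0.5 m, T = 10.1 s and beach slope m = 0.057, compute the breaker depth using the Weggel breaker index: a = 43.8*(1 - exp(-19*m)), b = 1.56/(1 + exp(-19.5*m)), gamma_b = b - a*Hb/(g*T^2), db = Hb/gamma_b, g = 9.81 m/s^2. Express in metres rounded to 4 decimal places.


a = 43.8 * (1 - exp(-19 * m))
exp(-19 * 0.057) = exp(-1.0830) = 0.338578
a = 43.8 * (1 - 0.338578) = 28.970272
b = 1.56 / (1 + exp(-19.5 * m))
exp(-19.5 * 0.057) = exp(-1.1115) = 0.329065
b = 1.56 / (1 + 0.329065) = 1.173757
Hb / (g * T^2) = 0.5 / (9.81 * 10.1^2) = 0.5 / 1000.7181 = 0.00049964
gamma_b = b - a * Hb/(g*T^2) = 1.173757 - 28.970272 * 0.00049964 = 1.159283
db = Hb / gamma_b = 0.5 / 1.159283
db = 0.4313 m

0.4313


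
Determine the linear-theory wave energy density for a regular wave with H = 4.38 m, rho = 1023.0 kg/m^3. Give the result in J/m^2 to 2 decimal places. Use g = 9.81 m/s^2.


E = (1/8) * rho * g * H^2
E = (1/8) * 1023.0 * 9.81 * 4.38^2
E = 0.125 * 1023.0 * 9.81 * 19.1844
E = 24065.94 J/m^2

24065.94


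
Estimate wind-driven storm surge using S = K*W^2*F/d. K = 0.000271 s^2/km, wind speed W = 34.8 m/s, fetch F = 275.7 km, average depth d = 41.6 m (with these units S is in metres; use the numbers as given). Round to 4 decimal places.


S = K * W^2 * F / d
W^2 = 34.8^2 = 1211.04
S = 0.000271 * 1211.04 * 275.7 / 41.6
Numerator = 0.000271 * 1211.04 * 275.7 = 90.482490
S = 90.482490 / 41.6 = 2.1751 m

2.1751


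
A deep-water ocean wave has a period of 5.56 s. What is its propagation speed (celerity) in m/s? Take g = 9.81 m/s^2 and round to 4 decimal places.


We use the deep-water celerity formula:
C = g * T / (2 * pi)
C = 9.81 * 5.56 / (2 * 3.14159...)
C = 54.543600 / 6.283185
C = 8.6809 m/s

8.6809


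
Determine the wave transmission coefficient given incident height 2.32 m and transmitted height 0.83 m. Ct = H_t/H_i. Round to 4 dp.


Ct = H_t / H_i
Ct = 0.83 / 2.32
Ct = 0.3578

0.3578


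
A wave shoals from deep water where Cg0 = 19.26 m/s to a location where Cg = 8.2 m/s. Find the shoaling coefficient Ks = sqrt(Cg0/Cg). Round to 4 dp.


Ks = sqrt(Cg0 / Cg)
Ks = sqrt(19.26 / 8.2)
Ks = sqrt(2.3488)
Ks = 1.5326

1.5326


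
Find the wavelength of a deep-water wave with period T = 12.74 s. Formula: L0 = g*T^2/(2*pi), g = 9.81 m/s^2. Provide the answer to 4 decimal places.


L0 = g * T^2 / (2 * pi)
L0 = 9.81 * 12.74^2 / (2 * pi)
L0 = 9.81 * 162.3076 / 6.28319
L0 = 1592.2376 / 6.28319
L0 = 253.4125 m

253.4125


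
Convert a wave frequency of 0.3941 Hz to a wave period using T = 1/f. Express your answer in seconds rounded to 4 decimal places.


T = 1 / f
T = 1 / 0.3941
T = 2.5374 s

2.5374


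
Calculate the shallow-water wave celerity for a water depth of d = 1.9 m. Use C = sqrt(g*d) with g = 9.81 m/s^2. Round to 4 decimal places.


Using the shallow-water approximation:
C = sqrt(g * d) = sqrt(9.81 * 1.9)
C = sqrt(18.6390)
C = 4.3173 m/s

4.3173


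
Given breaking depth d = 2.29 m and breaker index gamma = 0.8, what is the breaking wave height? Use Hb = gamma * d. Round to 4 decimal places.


Hb = gamma * d
Hb = 0.8 * 2.29
Hb = 1.8320 m

1.8320


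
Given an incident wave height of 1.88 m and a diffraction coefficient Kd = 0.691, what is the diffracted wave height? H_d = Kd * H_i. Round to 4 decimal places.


H_d = Kd * H_i
H_d = 0.691 * 1.88
H_d = 1.2991 m

1.2991


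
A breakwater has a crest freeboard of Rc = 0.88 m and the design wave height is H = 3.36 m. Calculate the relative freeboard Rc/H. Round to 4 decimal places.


Relative freeboard = Rc / H
= 0.88 / 3.36
= 0.2619

0.2619


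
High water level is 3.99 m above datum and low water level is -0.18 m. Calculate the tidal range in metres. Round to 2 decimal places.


Tidal range = High water - Low water
Tidal range = 3.99 - (-0.18)
Tidal range = 4.17 m

4.17


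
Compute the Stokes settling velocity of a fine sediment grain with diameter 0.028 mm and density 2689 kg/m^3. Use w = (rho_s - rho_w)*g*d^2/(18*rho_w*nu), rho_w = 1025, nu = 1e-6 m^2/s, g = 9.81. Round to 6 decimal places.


w = (rho_s - rho_w) * g * d^2 / (18 * rho_w * nu)
d = 0.028 mm = 0.000028 m
rho_s - rho_w = 2689 - 1025 = 1664
Numerator = 1664 * 9.81 * (0.000028)^2 = 0.000012797891
Denominator = 18 * 1025 * 1e-6 = 0.018450
w = 0.000694 m/s

0.000694


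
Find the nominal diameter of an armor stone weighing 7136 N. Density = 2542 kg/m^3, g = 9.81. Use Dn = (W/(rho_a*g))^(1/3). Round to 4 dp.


V = W / (rho_a * g)
V = 7136 / (2542 * 9.81)
V = 7136 / 24937.02
V = 0.286161 m^3
Dn = V^(1/3) = 0.286161^(1/3)
Dn = 0.6590 m

0.6590


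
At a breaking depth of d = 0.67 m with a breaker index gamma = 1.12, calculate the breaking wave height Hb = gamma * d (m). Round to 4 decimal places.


Hb = gamma * d
Hb = 1.12 * 0.67
Hb = 0.7504 m

0.7504


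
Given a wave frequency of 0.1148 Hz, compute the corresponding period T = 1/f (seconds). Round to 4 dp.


T = 1 / f
T = 1 / 0.1148
T = 8.7108 s

8.7108


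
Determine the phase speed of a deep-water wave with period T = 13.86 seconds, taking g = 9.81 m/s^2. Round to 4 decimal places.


We use the deep-water celerity formula:
C = g * T / (2 * pi)
C = 9.81 * 13.86 / (2 * 3.14159...)
C = 135.966600 / 6.283185
C = 21.6398 m/s

21.6398


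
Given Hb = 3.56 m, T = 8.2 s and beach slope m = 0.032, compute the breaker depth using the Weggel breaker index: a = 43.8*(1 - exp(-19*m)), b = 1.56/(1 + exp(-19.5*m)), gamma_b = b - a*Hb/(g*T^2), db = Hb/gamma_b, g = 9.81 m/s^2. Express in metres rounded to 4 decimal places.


a = 43.8 * (1 - exp(-19 * m))
exp(-19 * 0.032) = exp(-0.6080) = 0.544439
a = 43.8 * (1 - 0.544439) = 19.953587
b = 1.56 / (1 + exp(-19.5 * m))
exp(-19.5 * 0.032) = exp(-0.6240) = 0.535797
b = 1.56 / (1 + 0.535797) = 1.015759
Hb / (g * T^2) = 3.56 / (9.81 * 8.2^2) = 3.56 / 659.6244 = 0.00539701
gamma_b = b - a * Hb/(g*T^2) = 1.015759 - 19.953587 * 0.00539701 = 0.908070
db = Hb / gamma_b = 3.56 / 0.908070
db = 3.9204 m

3.9204


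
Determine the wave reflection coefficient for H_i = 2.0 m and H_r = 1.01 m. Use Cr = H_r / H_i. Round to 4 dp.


Cr = H_r / H_i
Cr = 1.01 / 2.0
Cr = 0.5050

0.5050


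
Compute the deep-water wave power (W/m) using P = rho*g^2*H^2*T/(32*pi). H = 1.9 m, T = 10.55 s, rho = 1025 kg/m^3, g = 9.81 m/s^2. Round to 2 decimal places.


P = rho * g^2 * H^2 * T / (32 * pi)
P = 1025 * 9.81^2 * 1.9^2 * 10.55 / (32 * pi)
P = 1025 * 96.2361 * 3.6100 * 10.55 / 100.53096
P = 37369.88 W/m

37369.88


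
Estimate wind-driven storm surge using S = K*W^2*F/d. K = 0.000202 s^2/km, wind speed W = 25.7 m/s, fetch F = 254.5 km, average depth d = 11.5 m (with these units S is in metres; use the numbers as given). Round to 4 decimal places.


S = K * W^2 * F / d
W^2 = 25.7^2 = 660.49
S = 0.000202 * 660.49 * 254.5 / 11.5
Numerator = 0.000202 * 660.49 * 254.5 = 33.955130
S = 33.955130 / 11.5 = 2.9526 m

2.9526


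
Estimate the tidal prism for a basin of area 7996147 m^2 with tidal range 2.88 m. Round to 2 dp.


Tidal prism = Area * Tidal range
P = 7996147 * 2.88
P = 23028903.36 m^3

23028903.36


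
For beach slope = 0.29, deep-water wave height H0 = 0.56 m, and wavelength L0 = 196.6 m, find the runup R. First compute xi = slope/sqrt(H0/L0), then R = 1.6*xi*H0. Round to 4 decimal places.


xi = slope / sqrt(H0/L0)
H0/L0 = 0.56/196.6 = 0.002848
sqrt(0.002848) = 0.053371
xi = 0.29 / 0.053371 = 5.433701
R = 1.6 * xi * H0 = 1.6 * 5.433701 * 0.56
R = 4.8686 m

4.8686


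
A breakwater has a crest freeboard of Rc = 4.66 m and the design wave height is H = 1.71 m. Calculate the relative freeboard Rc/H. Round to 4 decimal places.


Relative freeboard = Rc / H
= 4.66 / 1.71
= 2.7251

2.7251


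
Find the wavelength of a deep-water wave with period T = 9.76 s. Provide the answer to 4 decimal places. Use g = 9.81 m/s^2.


L0 = g * T^2 / (2 * pi)
L0 = 9.81 * 9.76^2 / (2 * pi)
L0 = 9.81 * 95.2576 / 6.28319
L0 = 934.4771 / 6.28319
L0 = 148.7266 m

148.7266


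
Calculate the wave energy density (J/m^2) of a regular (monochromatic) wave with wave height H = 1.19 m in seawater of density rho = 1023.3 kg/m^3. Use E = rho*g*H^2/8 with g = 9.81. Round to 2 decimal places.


E = (1/8) * rho * g * H^2
E = (1/8) * 1023.3 * 9.81 * 1.19^2
E = 0.125 * 1023.3 * 9.81 * 1.4161
E = 1776.95 J/m^2

1776.95


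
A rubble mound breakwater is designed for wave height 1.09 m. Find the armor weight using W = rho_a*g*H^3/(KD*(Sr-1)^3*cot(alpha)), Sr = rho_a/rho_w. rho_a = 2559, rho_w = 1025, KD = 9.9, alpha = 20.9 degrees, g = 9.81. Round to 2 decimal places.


Sr = rho_a / rho_w = 2559 / 1025 = 2.496585
(Sr - 1) = 1.496585
(Sr - 1)^3 = 3.352004
cot(20.9) = 1 / tan(20.9) = 1 / 0.381863 = 2.618741
Numerator = 2559 * 9.81 * 1.09^3 = 32510.1361
Denominator = 9.9 * 3.352004 * 2.618741 = 86.902496
W = 32510.1361 / 86.902496
W = 374.10 N

374.10


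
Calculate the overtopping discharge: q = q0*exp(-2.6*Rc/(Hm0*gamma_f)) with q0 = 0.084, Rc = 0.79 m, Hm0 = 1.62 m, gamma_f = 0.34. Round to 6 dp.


q = q0 * exp(-2.6 * Rc / (Hm0 * gamma_f))
Exponent = -2.6 * 0.79 / (1.62 * 0.34)
= -2.6 * 0.79 / 0.5508
= -3.729121
exp(-3.729121) = 0.024014
q = 0.084 * 0.024014
q = 0.002017 m^3/s/m

0.002017


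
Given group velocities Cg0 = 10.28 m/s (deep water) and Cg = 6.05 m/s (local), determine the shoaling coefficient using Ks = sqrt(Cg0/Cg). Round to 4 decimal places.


Ks = sqrt(Cg0 / Cg)
Ks = sqrt(10.28 / 6.05)
Ks = sqrt(1.6992)
Ks = 1.3035

1.3035


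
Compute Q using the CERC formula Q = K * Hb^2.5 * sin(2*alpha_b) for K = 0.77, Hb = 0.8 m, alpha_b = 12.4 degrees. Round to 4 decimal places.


Q = K * Hb^2.5 * sin(2 * alpha_b)
Hb^2.5 = 0.8^2.5 = 0.572433
sin(2 * 12.4) = sin(24.8) = 0.419452
Q = 0.77 * 0.572433 * 0.419452
Q = 0.1849 m^3/s

0.1849


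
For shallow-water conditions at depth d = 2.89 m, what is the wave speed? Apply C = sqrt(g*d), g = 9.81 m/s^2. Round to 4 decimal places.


Using the shallow-water approximation:
C = sqrt(g * d) = sqrt(9.81 * 2.89)
C = sqrt(28.3509)
C = 5.3246 m/s

5.3246


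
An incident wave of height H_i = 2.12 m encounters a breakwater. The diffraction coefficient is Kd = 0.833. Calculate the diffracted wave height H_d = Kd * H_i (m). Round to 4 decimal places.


H_d = Kd * H_i
H_d = 0.833 * 2.12
H_d = 1.7660 m

1.7660


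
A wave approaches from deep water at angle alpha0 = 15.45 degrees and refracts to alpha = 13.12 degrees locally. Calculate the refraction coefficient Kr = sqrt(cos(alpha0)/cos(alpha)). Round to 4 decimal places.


Kr = sqrt(cos(alpha0) / cos(alpha))
cos(15.45) = 0.963863
cos(13.12) = 0.973897
Kr = sqrt(0.963863 / 0.973897)
Kr = sqrt(0.989698)
Kr = 0.9948

0.9948


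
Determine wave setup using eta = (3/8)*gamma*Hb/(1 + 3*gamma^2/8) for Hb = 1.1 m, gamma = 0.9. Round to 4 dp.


eta = (3/8) * gamma * Hb / (1 + 3*gamma^2/8)
Numerator = (3/8) * 0.9 * 1.1 = 0.371250
Denominator = 1 + 3*0.9^2/8 = 1 + 0.303750 = 1.303750
eta = 0.371250 / 1.303750
eta = 0.2848 m

0.2848


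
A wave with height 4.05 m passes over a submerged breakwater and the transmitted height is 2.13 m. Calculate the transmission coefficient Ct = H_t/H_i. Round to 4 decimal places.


Ct = H_t / H_i
Ct = 2.13 / 4.05
Ct = 0.5259

0.5259


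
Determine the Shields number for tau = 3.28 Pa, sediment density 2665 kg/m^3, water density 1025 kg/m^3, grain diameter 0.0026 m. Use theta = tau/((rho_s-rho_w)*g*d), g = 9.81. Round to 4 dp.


theta = tau / ((rho_s - rho_w) * g * d)
rho_s - rho_w = 2665 - 1025 = 1640
Denominator = 1640 * 9.81 * 0.0026 = 41.829840
theta = 3.28 / 41.829840
theta = 0.0784

0.0784
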